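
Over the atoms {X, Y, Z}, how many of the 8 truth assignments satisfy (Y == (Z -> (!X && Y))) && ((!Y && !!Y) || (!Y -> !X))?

4

Initial set: {((Y == (Z -> (!X && Y))) && ((!Y && !!Y) || (!Y -> !X)))}.
((Y == (Z -> (!X && Y))) && ((!Y && !!Y) || (!Y -> !X))): α-rule — add (Y == (Z -> (!X && Y))), ((!Y && !!Y) || (!Y -> !X)).
(Y == (Z -> (!X && Y))): β-rule — branch into Y, (Z -> (!X && Y))  //  !Y, !(Z -> (!X && Y)).
  branch 1 (add Y, (Z -> (!X && Y))):
    ((!Y && !!Y) || (!Y -> !X)): β-rule — branch into (!Y && !!Y)  //  (!Y -> !X).
      branch 1.1 (add (!Y && !!Y)):
        (!Y && !!Y): α-rule — add !Y, !!Y.
        × closes — contains both Y and !Y.
      branch 1.2 (add (!Y -> !X)):
        (Z -> (!X && Y)): β-rule — branch into !Z  //  (!X && Y).
          branch 1.2.1 (add !Z):
            (!Y -> !X): β-rule — branch into !!Y  //  !X.
              branch 1.2.1.1 (add !!Y):
                ○ open, literals {Y=T, Z=F}.
              branch 1.2.1.2 (add !X):
                ○ open, literals {X=F, Y=T, Z=F}.
          branch 1.2.2 (add (!X && Y)):
            (!X && Y): α-rule — add !X, Y.
            (!Y -> !X): β-rule — branch into !!Y  //  !X.
              branch 1.2.2.1 (add !!Y):
                ○ open, literals {X=F, Y=T}.
              branch 1.2.2.2 (add !X):
                ○ open, literals {X=F, Y=T}.
  branch 2 (add !Y, !(Z -> (!X && Y))):
    !(Z -> (!X && Y)): α-rule — add Z, !(!X && Y).
    ((!Y && !!Y) || (!Y -> !X)): β-rule — branch into (!Y && !!Y)  //  (!Y -> !X).
      branch 2.1 (add (!Y && !!Y)):
        (!Y && !!Y): α-rule — add !Y, !!Y.
        !!Y: drop double negation, giving Y.
        × closes — contains both Y and !Y.
      branch 2.2 (add (!Y -> !X)):
        !(!X && Y): β-rule — branch into !!X  //  !Y.
          branch 2.2.1 (add !!X):
            (!Y -> !X): β-rule — branch into !!Y  //  !X.
              branch 2.2.1.1 (add !!Y):
                × closes — contains both Y and !Y.
              branch 2.2.1.2 (add !X):
                × closes — contains both X and !X.
          branch 2.2.2 (add !Y):
            (!Y -> !X): β-rule — branch into !!Y  //  !X.
              branch 2.2.2.1 (add !!Y):
                × closes — contains both Y and !Y.
              branch 2.2.2.2 (add !X):
                ○ open, literals {X=F, Y=F, Z=T}.
5 branches closed, 5 open.
Each open branch fixes some atoms; the unmentioned ones are free. Counting distinct full assignments: branch {Y=T, Z=F} (X) contributes 2 new; branch {X=F, Y=T, Z=F} (none free) contributes 0 new; branch {X=F, Y=T} (Z) contributes 1 new; branch {X=F, Y=T} (Z) contributes 0 new; branch {X=F, Y=F, Z=T} (none free) contributes 1 new. Total: 4.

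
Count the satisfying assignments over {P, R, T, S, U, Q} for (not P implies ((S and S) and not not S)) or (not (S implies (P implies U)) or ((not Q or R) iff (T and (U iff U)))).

56

Initial set: {((not P implies ((S and S) and not not S)) or (not (S implies (P implies U)) or ((not Q or R) iff (T and (U iff U)))))}.
((not P implies ((S and S) and not not S)) or (not (S implies (P implies U)) or ((not Q or R) iff (T and (U iff U))))): β-rule — branch into (not P implies ((S and S) and not not S))  //  (not (S implies (P implies U)) or ((not Q or R) iff (T and (U iff U)))).
  branch 1 (add (not P implies ((S and S) and not not S))):
    (not P implies ((S and S) and not not S)): β-rule — branch into not not P  //  ((S and S) and not not S).
      branch 1.1 (add not not P):
        ○ open, literals {P=T}.
      branch 1.2 (add ((S and S) and not not S)):
        ((S and S) and not not S): α-rule — add (S and S), not not S.
        (S and S): α-rule — add S, S.
        not not S: drop double negation, giving S.
        ○ open, literals {S=T}.
  branch 2 (add (not (S implies (P implies U)) or ((not Q or R) iff (T and (U iff U))))):
    (not (S implies (P implies U)) or ((not Q or R) iff (T and (U iff U)))): β-rule — branch into not (S implies (P implies U))  //  ((not Q or R) iff (T and (U iff U))).
      branch 2.1 (add not (S implies (P implies U))):
        not (S implies (P implies U)): α-rule — add S, not (P implies U).
        not (P implies U): α-rule — add P, not U.
        ○ open, literals {P=T, S=T, U=F}.
      branch 2.2 (add ((not Q or R) iff (T and (U iff U)))):
        ((not Q or R) iff (T and (U iff U))): β-rule — branch into (not Q or R), (T and (U iff U))  //  not (not Q or R), not (T and (U iff U)).
          branch 2.2.1 (add (not Q or R), (T and (U iff U))):
            (T and (U iff U)): α-rule — add T, (U iff U).
            (not Q or R): β-rule — branch into not Q  //  R.
              branch 2.2.1.1 (add not Q):
                (U iff U): β-rule — branch into U, U  //  not U, not U.
                  branch 2.2.1.1.1 (add U, U):
                    ○ open, literals {Q=F, T=T, U=T}.
                  branch 2.2.1.1.2 (add not U, not U):
                    ○ open, literals {Q=F, T=T, U=F}.
              branch 2.2.1.2 (add R):
                (U iff U): β-rule — branch into U, U  //  not U, not U.
                  branch 2.2.1.2.1 (add U, U):
                    ○ open, literals {R=T, T=T, U=T}.
                  branch 2.2.1.2.2 (add not U, not U):
                    ○ open, literals {R=T, T=T, U=F}.
          branch 2.2.2 (add not (not Q or R), not (T and (U iff U))):
            not (not Q or R): α-rule — add not not Q, not R.
            not (T and (U iff U)): β-rule — branch into not T  //  not (U iff U).
              branch 2.2.2.1 (add not T):
                ○ open, literals {Q=T, R=F, T=F}.
              branch 2.2.2.2 (add not (U iff U)):
                not (U iff U): β-rule — branch into U, not U  //  not U, U.
                  branch 2.2.2.2.1 (add U, not U):
                    × closes — contains both U and not U.
                  branch 2.2.2.2.2 (add not U, U):
                    × closes — contains both U and not U.
2 branches closed, 8 open.
Each open branch fixes some atoms; the unmentioned ones are free. Counting distinct full assignments: branch {P=T} (R, T, S, U, Q) contributes 32 new; branch {S=T} (P, R, T, U, Q) contributes 16 new; branch {P=T, S=T, U=F} (R, T, Q) contributes 0 new; branch {Q=F, T=T, U=T} (P, R, S) contributes 2 new; branch {Q=F, T=T, U=F} (P, R, S) contributes 2 new; branch {R=T, T=T, U=T} (P, S, Q) contributes 1 new; branch {R=T, T=T, U=F} (P, S, Q) contributes 1 new; branch {Q=T, R=F, T=F} (P, S, U) contributes 2 new. Total: 56.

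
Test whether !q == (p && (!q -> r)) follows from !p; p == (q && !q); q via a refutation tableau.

Initial set: {!p; (p == (q && !q)); q; !(!q == (p && (!q -> r)))}.
(p == (q && !q)): β-rule — branch into p, (q && !q)  //  !p, !(q && !q).
  branch 1 (add p, (q && !q)):
    × closes — contains both p and !p.
  branch 2 (add !p, !(q && !q)):
    !(!q == (p && (!q -> r))): β-rule — branch into !q, !(p && (!q -> r))  //  !!q, (p && (!q -> r)).
      branch 2.1 (add !q, !(p && (!q -> r))):
        × closes — contains both q and !q.
      branch 2.2 (add !!q, (p && (!q -> r))):
        (p && (!q -> r)): α-rule — add p, (!q -> r).
        × closes — contains both p and !p.
All 3 branches close.
Every branch closed, so the premises entail the conclusion.

Yes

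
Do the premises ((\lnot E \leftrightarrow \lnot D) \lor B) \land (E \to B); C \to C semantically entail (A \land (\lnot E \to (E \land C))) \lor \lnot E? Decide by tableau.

No

Initial set: {(((\lnot E \leftrightarrow \lnot D) \lor B) \land (E \to B)); (C \to C); \lnot ((A \land (\lnot E \to (E \land C))) \lor \lnot E)}.
(((\lnot E \leftrightarrow \lnot D) \lor B) \land (E \to B)): α-rule — add ((\lnot E \leftrightarrow \lnot D) \lor B), (E \to B).
\lnot ((A \land (\lnot E \to (E \land C))) \lor \lnot E): α-rule — add \lnot (A \land (\lnot E \to (E \land C))), \lnot \lnot E.
(C \to C): β-rule — branch into \lnot C  //  C.
  branch 1 (add \lnot C):
    ((\lnot E \leftrightarrow \lnot D) \lor B): β-rule — branch into (\lnot E \leftrightarrow \lnot D)  //  B.
      branch 1.1 (add (\lnot E \leftrightarrow \lnot D)):
        (E \to B): β-rule — branch into \lnot E  //  B.
          branch 1.1.1 (add \lnot E):
            × closes — contains both E and \lnot E.
          branch 1.1.2 (add B):
            \lnot (A \land (\lnot E \to (E \land C))): β-rule — branch into \lnot A  //  \lnot (\lnot E \to (E \land C)).
              branch 1.1.2.1 (add \lnot A):
                (\lnot E \leftrightarrow \lnot D): β-rule — branch into \lnot E, \lnot D  //  \lnot \lnot E, \lnot \lnot D.
                  branch 1.1.2.1.1 (add \lnot E, \lnot D):
                    × closes — contains both E and \lnot E.
                  branch 1.1.2.1.2 (add \lnot \lnot E, \lnot \lnot D):
                    ○ open, literals {A=0, B=1, C=0, D=1, E=1}.
              branch 1.1.2.2 (add \lnot (\lnot E \to (E \land C))):
                \lnot (\lnot E \to (E \land C)): α-rule — add \lnot E, \lnot (E \land C).
                × closes — contains both E and \lnot E.
      branch 1.2 (add B):
        (E \to B): β-rule — branch into \lnot E  //  B.
          branch 1.2.1 (add \lnot E):
            × closes — contains both E and \lnot E.
          branch 1.2.2 (add B):
            \lnot (A \land (\lnot E \to (E \land C))): β-rule — branch into \lnot A  //  \lnot (\lnot E \to (E \land C)).
              branch 1.2.2.1 (add \lnot A):
                ○ open, literals {A=0, B=1, C=0, E=1}.
              branch 1.2.2.2 (add \lnot (\lnot E \to (E \land C))):
                \lnot (\lnot E \to (E \land C)): α-rule — add \lnot E, \lnot (E \land C).
                × closes — contains both E and \lnot E.
  branch 2 (add C):
    ((\lnot E \leftrightarrow \lnot D) \lor B): β-rule — branch into (\lnot E \leftrightarrow \lnot D)  //  B.
      branch 2.1 (add (\lnot E \leftrightarrow \lnot D)):
        (E \to B): β-rule — branch into \lnot E  //  B.
          branch 2.1.1 (add \lnot E):
            × closes — contains both E and \lnot E.
          branch 2.1.2 (add B):
            \lnot (A \land (\lnot E \to (E \land C))): β-rule — branch into \lnot A  //  \lnot (\lnot E \to (E \land C)).
              branch 2.1.2.1 (add \lnot A):
                (\lnot E \leftrightarrow \lnot D): β-rule — branch into \lnot E, \lnot D  //  \lnot \lnot E, \lnot \lnot D.
                  branch 2.1.2.1.1 (add \lnot E, \lnot D):
                    × closes — contains both E and \lnot E.
                  branch 2.1.2.1.2 (add \lnot \lnot E, \lnot \lnot D):
                    ○ open, literals {A=0, B=1, C=1, D=1, E=1}.
              branch 2.1.2.2 (add \lnot (\lnot E \to (E \land C))):
                \lnot (\lnot E \to (E \land C)): α-rule — add \lnot E, \lnot (E \land C).
                × closes — contains both E and \lnot E.
      branch 2.2 (add B):
        (E \to B): β-rule — branch into \lnot E  //  B.
          branch 2.2.1 (add \lnot E):
            × closes — contains both E and \lnot E.
          branch 2.2.2 (add B):
            \lnot (A \land (\lnot E \to (E \land C))): β-rule — branch into \lnot A  //  \lnot (\lnot E \to (E \land C)).
              branch 2.2.2.1 (add \lnot A):
                ○ open, literals {A=0, B=1, C=1, E=1}.
              branch 2.2.2.2 (add \lnot (\lnot E \to (E \land C))):
                \lnot (\lnot E \to (E \land C)): α-rule — add \lnot E, \lnot (E \land C).
                × closes — contains both E and \lnot E.
10 branches closed, 4 open.
An open branch gives a countermodel: A=0, B=1, C=0, D=1, E=1 (unmentioned atoms arbitrary); the premises hold there but the conclusion fails.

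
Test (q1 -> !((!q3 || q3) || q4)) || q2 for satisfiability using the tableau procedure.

Satisfiable

Initial set: {((q1 -> !((!q3 || q3) || q4)) || q2)}.
((q1 -> !((!q3 || q3) || q4)) || q2): β-rule — branch into (q1 -> !((!q3 || q3) || q4))  //  q2.
  branch 1 (add (q1 -> !((!q3 || q3) || q4))):
    (q1 -> !((!q3 || q3) || q4)): β-rule — branch into !q1  //  !((!q3 || q3) || q4).
      branch 1.1 (add !q1):
        ○ open, literals {q1=F}.
      branch 1.2 (add !((!q3 || q3) || q4)):
        !((!q3 || q3) || q4): α-rule — add !(!q3 || q3), !q4.
        !(!q3 || q3): α-rule — add !!q3, !q3.
        × closes — contains both q3 and !q3.
  branch 2 (add q2):
    ○ open, literals {q2=T}.
1 branch closed, 2 open.
An open branch gives a satisfying assignment: q1=F.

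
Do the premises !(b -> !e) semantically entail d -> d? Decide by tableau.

Yes

Initial set: {!(b -> !e); !(d -> d)}.
!(b -> !e): α-rule — add b, !!e.
!(d -> d): α-rule — add d, !d.
× closes — contains both d and !d.
All 1 branch closes.
Every branch closed, so the premises entail the conclusion.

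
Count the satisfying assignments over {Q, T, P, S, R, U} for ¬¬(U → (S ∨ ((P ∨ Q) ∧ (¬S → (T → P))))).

Initial set: {¬¬(U → (S ∨ ((P ∨ Q) ∧ (¬S → (T → P)))))}.
¬¬(U → (S ∨ ((P ∨ Q) ∧ (¬S → (T → P))))): drop double negation, giving (U → (S ∨ ((P ∨ Q) ∧ (¬S → (T → P))))).
(U → (S ∨ ((P ∨ Q) ∧ (¬S → (T → P))))): β-rule — branch into ¬U  //  (S ∨ ((P ∨ Q) ∧ (¬S → (T → P)))).
  branch 1 (add ¬U):
    ○ open, literals {U=0}.
  branch 2 (add (S ∨ ((P ∨ Q) ∧ (¬S → (T → P))))):
    (S ∨ ((P ∨ Q) ∧ (¬S → (T → P)))): β-rule — branch into S  //  ((P ∨ Q) ∧ (¬S → (T → P))).
      branch 2.1 (add S):
        ○ open, literals {S=1}.
      branch 2.2 (add ((P ∨ Q) ∧ (¬S → (T → P)))):
        ((P ∨ Q) ∧ (¬S → (T → P))): α-rule — add (P ∨ Q), (¬S → (T → P)).
        (P ∨ Q): β-rule — branch into P  //  Q.
          branch 2.2.1 (add P):
            (¬S → (T → P)): β-rule — branch into ¬¬S  //  (T → P).
              branch 2.2.1.1 (add ¬¬S):
                ○ open, literals {P=1, S=1}.
              branch 2.2.1.2 (add (T → P)):
                (T → P): β-rule — branch into ¬T  //  P.
                  branch 2.2.1.2.1 (add ¬T):
                    ○ open, literals {P=1, T=0}.
                  branch 2.2.1.2.2 (add P):
                    ○ open, literals {P=1}.
          branch 2.2.2 (add Q):
            (¬S → (T → P)): β-rule — branch into ¬¬S  //  (T → P).
              branch 2.2.2.1 (add ¬¬S):
                ○ open, literals {Q=1, S=1}.
              branch 2.2.2.2 (add (T → P)):
                (T → P): β-rule — branch into ¬T  //  P.
                  branch 2.2.2.2.1 (add ¬T):
                    ○ open, literals {Q=1, T=0}.
                  branch 2.2.2.2.2 (add P):
                    ○ open, literals {P=1, Q=1}.
0 branches closed, 8 open.
Each open branch fixes some atoms; the unmentioned ones are free. Counting distinct full assignments: branch {U=0} (Q, T, P, S, R) contributes 32 new; branch {S=1} (Q, T, P, R, U) contributes 16 new; branch {P=1, S=1} (Q, T, R, U) contributes 0 new; branch {P=1, T=0} (Q, S, R, U) contributes 4 new; branch {P=1} (Q, T, S, R, U) contributes 4 new; branch {Q=1, S=1} (T, P, R, U) contributes 0 new; branch {Q=1, T=0} (P, S, R, U) contributes 2 new; branch {P=1, Q=1} (T, S, R, U) contributes 0 new. Total: 58.

58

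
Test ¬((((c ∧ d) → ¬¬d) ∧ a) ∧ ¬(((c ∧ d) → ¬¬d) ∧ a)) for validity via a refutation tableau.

Assume the negation and expand:
Initial set: {¬¬((((c ∧ d) → ¬¬d) ∧ a) ∧ ¬(((c ∧ d) → ¬¬d) ∧ a))}.
¬¬((((c ∧ d) → ¬¬d) ∧ a) ∧ ¬(((c ∧ d) → ¬¬d) ∧ a)): α-rule — add (((c ∧ d) → ¬¬d) ∧ a), ¬(((c ∧ d) → ¬¬d) ∧ a).
(((c ∧ d) → ¬¬d) ∧ a): α-rule — add ((c ∧ d) → ¬¬d), a.
¬(((c ∧ d) → ¬¬d) ∧ a): β-rule — branch into ¬((c ∧ d) → ¬¬d)  //  ¬a.
  branch 1 (add ¬((c ∧ d) → ¬¬d)):
    ¬((c ∧ d) → ¬¬d): α-rule — add (c ∧ d), ¬¬¬d.
    (c ∧ d): α-rule — add c, d.
    ¬¬¬d: drop double negation, giving ¬d.
    × closes — contains both d and ¬d.
  branch 2 (add ¬a):
    × closes — contains both a and ¬a.
All 2 branches close.
Every branch closed, so the negation is unsatisfiable and the formula is valid.

Valid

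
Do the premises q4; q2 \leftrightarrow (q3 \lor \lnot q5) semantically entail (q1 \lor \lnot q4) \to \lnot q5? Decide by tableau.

No

Initial set: {q4; (q2 \leftrightarrow (q3 \lor \lnot q5)); \lnot ((q1 \lor \lnot q4) \to \lnot q5)}.
\lnot ((q1 \lor \lnot q4) \to \lnot q5): α-rule — add (q1 \lor \lnot q4), \lnot \lnot q5.
(q2 \leftrightarrow (q3 \lor \lnot q5)): β-rule — branch into q2, (q3 \lor \lnot q5)  //  \lnot q2, \lnot (q3 \lor \lnot q5).
  branch 1 (add q2, (q3 \lor \lnot q5)):
    (q1 \lor \lnot q4): β-rule — branch into q1  //  \lnot q4.
      branch 1.1 (add q1):
        (q3 \lor \lnot q5): β-rule — branch into q3  //  \lnot q5.
          branch 1.1.1 (add q3):
            ○ open, literals {q1=true, q2=true, q3=true, q4=true, q5=true}.
          branch 1.1.2 (add \lnot q5):
            × closes — contains both q5 and \lnot q5.
      branch 1.2 (add \lnot q4):
        × closes — contains both q4 and \lnot q4.
  branch 2 (add \lnot q2, \lnot (q3 \lor \lnot q5)):
    \lnot (q3 \lor \lnot q5): α-rule — add \lnot q3, \lnot \lnot q5.
    (q1 \lor \lnot q4): β-rule — branch into q1  //  \lnot q4.
      branch 2.1 (add q1):
        ○ open, literals {q1=true, q2=false, q3=false, q4=true, q5=true}.
      branch 2.2 (add \lnot q4):
        × closes — contains both q4 and \lnot q4.
3 branches closed, 2 open.
An open branch gives a countermodel: q1=true, q2=true, q3=true, q4=true, q5=true (unmentioned atoms arbitrary); the premises hold there but the conclusion fails.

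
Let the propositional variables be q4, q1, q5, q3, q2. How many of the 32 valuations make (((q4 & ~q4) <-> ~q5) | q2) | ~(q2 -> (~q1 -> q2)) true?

Initial set: {((((q4 & ~q4) <-> ~q5) | q2) | ~(q2 -> (~q1 -> q2)))}.
((((q4 & ~q4) <-> ~q5) | q2) | ~(q2 -> (~q1 -> q2))): β-rule — branch into (((q4 & ~q4) <-> ~q5) | q2)  //  ~(q2 -> (~q1 -> q2)).
  branch 1 (add (((q4 & ~q4) <-> ~q5) | q2)):
    (((q4 & ~q4) <-> ~q5) | q2): β-rule — branch into ((q4 & ~q4) <-> ~q5)  //  q2.
      branch 1.1 (add ((q4 & ~q4) <-> ~q5)):
        ((q4 & ~q4) <-> ~q5): β-rule — branch into (q4 & ~q4), ~q5  //  ~(q4 & ~q4), ~~q5.
          branch 1.1.1 (add (q4 & ~q4), ~q5):
            (q4 & ~q4): α-rule — add q4, ~q4.
            × closes — contains both q4 and ~q4.
          branch 1.1.2 (add ~(q4 & ~q4), ~~q5):
            ~(q4 & ~q4): β-rule — branch into ~q4  //  ~~q4.
              branch 1.1.2.1 (add ~q4):
                ○ open, literals {q4=F, q5=T}.
              branch 1.1.2.2 (add ~~q4):
                ○ open, literals {q4=T, q5=T}.
      branch 1.2 (add q2):
        ○ open, literals {q2=T}.
  branch 2 (add ~(q2 -> (~q1 -> q2))):
    ~(q2 -> (~q1 -> q2)): α-rule — add q2, ~(~q1 -> q2).
    ~(~q1 -> q2): α-rule — add ~q1, ~q2.
    × closes — contains both q2 and ~q2.
2 branches closed, 3 open.
Each open branch fixes some atoms; the unmentioned ones are free. Counting distinct full assignments: branch {q4=F, q5=T} (q1, q3, q2) contributes 8 new; branch {q4=T, q5=T} (q1, q3, q2) contributes 8 new; branch {q2=T} (q4, q1, q5, q3) contributes 8 new. Total: 24.

24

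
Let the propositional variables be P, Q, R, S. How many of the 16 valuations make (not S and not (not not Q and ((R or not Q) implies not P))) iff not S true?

13

Initial set: {((not S and not (not not Q and ((R or not Q) implies not P))) iff not S)}.
((not S and not (not not Q and ((R or not Q) implies not P))) iff not S): β-rule — branch into (not S and not (not not Q and ((R or not Q) implies not P))), not S  //  not (not S and not (not not Q and ((R or not Q) implies not P))), not not S.
  branch 1 (add (not S and not (not not Q and ((R or not Q) implies not P))), not S):
    (not S and not (not not Q and ((R or not Q) implies not P))): α-rule — add not S, not (not not Q and ((R or not Q) implies not P)).
    not (not not Q and ((R or not Q) implies not P)): β-rule — branch into not not not Q  //  not ((R or not Q) implies not P).
      branch 1.1 (add not not not Q):
        not not not Q: drop double negation, giving not Q.
        ○ open, literals {Q=0, S=0}.
      branch 1.2 (add not ((R or not Q) implies not P)):
        not ((R or not Q) implies not P): α-rule — add (R or not Q), not not P.
        (R or not Q): β-rule — branch into R  //  not Q.
          branch 1.2.1 (add R):
            ○ open, literals {P=1, R=1, S=0}.
          branch 1.2.2 (add not Q):
            ○ open, literals {P=1, Q=0, S=0}.
  branch 2 (add not (not S and not (not not Q and ((R or not Q) implies not P))), not not S):
    not (not S and not (not not Q and ((R or not Q) implies not P))): β-rule — branch into not not S  //  not not (not not Q and ((R or not Q) implies not P)).
      branch 2.1 (add not not S):
        ○ open, literals {S=1}.
      branch 2.2 (add not not (not not Q and ((R or not Q) implies not P))):
        not not (not not Q and ((R or not Q) implies not P)): α-rule — add not not Q, ((R or not Q) implies not P).
        not not Q: drop double negation, giving Q.
        ((R or not Q) implies not P): β-rule — branch into not (R or not Q)  //  not P.
          branch 2.2.1 (add not (R or not Q)):
            not (R or not Q): α-rule — add not R, not not Q.
            ○ open, literals {Q=1, R=0, S=1}.
          branch 2.2.2 (add not P):
            ○ open, literals {P=0, Q=1, S=1}.
0 branches closed, 6 open.
Each open branch fixes some atoms; the unmentioned ones are free. Counting distinct full assignments: branch {Q=0, S=0} (P, R) contributes 4 new; branch {P=1, R=1, S=0} (Q) contributes 1 new; branch {P=1, Q=0, S=0} (R) contributes 0 new; branch {S=1} (P, Q, R) contributes 8 new; branch {Q=1, R=0, S=1} (P) contributes 0 new; branch {P=0, Q=1, S=1} (R) contributes 0 new. Total: 13.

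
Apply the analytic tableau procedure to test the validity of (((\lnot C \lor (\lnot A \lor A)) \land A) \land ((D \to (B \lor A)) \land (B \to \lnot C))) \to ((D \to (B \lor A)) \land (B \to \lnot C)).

Valid

Assume the negation and expand:
Initial set: {\lnot ((((\lnot C \lor (\lnot A \lor A)) \land A) \land ((D \to (B \lor A)) \land (B \to \lnot C))) \to ((D \to (B \lor A)) \land (B \to \lnot C)))}.
\lnot ((((\lnot C \lor (\lnot A \lor A)) \land A) \land ((D \to (B \lor A)) \land (B \to \lnot C))) \to ((D \to (B \lor A)) \land (B \to \lnot C))): α-rule — add (((\lnot C \lor (\lnot A \lor A)) \land A) \land ((D \to (B \lor A)) \land (B \to \lnot C))), \lnot ((D \to (B \lor A)) \land (B \to \lnot C)).
(((\lnot C \lor (\lnot A \lor A)) \land A) \land ((D \to (B \lor A)) \land (B \to \lnot C))): α-rule — add ((\lnot C \lor (\lnot A \lor A)) \land A), ((D \to (B \lor A)) \land (B \to \lnot C)).
((\lnot C \lor (\lnot A \lor A)) \land A): α-rule — add (\lnot C \lor (\lnot A \lor A)), A.
((D \to (B \lor A)) \land (B \to \lnot C)): α-rule — add (D \to (B \lor A)), (B \to \lnot C).
\lnot ((D \to (B \lor A)) \land (B \to \lnot C)): β-rule — branch into \lnot (D \to (B \lor A))  //  \lnot (B \to \lnot C).
  branch 1 (add \lnot (D \to (B \lor A))):
    \lnot (D \to (B \lor A)): α-rule — add D, \lnot (B \lor A).
    \lnot (B \lor A): α-rule — add \lnot B, \lnot A.
    × closes — contains both A and \lnot A.
  branch 2 (add \lnot (B \to \lnot C)):
    \lnot (B \to \lnot C): α-rule — add B, \lnot \lnot C.
    (\lnot C \lor (\lnot A \lor A)): β-rule — branch into \lnot C  //  (\lnot A \lor A).
      branch 2.1 (add \lnot C):
        × closes — contains both C and \lnot C.
      branch 2.2 (add (\lnot A \lor A)):
        (D \to (B \lor A)): β-rule — branch into \lnot D  //  (B \lor A).
          branch 2.2.1 (add \lnot D):
            (B \to \lnot C): β-rule — branch into \lnot B  //  \lnot C.
              branch 2.2.1.1 (add \lnot B):
                × closes — contains both B and \lnot B.
              branch 2.2.1.2 (add \lnot C):
                × closes — contains both C and \lnot C.
          branch 2.2.2 (add (B \lor A)):
            (B \to \lnot C): β-rule — branch into \lnot B  //  \lnot C.
              branch 2.2.2.1 (add \lnot B):
                × closes — contains both B and \lnot B.
              branch 2.2.2.2 (add \lnot C):
                × closes — contains both C and \lnot C.
All 6 branches close.
Every branch closed, so the negation is unsatisfiable and the formula is valid.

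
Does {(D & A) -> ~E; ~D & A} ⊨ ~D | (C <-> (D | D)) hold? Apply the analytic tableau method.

Initial set: {T ((D & A) -> ~E); T (~D & A); F (~D | (C <-> (D | D)))}.
T (~D & A): α-rule — add T ~D, T A.
F (~D | (C <-> (D | D))): α-rule — add F ~D, F (C <-> (D | D)).
× closes — contains both D and ~D.
All 1 branch closes.
Every branch closed, so the premises entail the conclusion.

Yes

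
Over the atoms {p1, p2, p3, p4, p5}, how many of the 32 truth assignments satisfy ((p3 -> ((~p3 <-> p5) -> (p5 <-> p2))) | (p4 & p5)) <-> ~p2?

Initial set: {(((p3 -> ((~p3 <-> p5) -> (p5 <-> p2))) | (p4 & p5)) <-> ~p2)}.
(((p3 -> ((~p3 <-> p5) -> (p5 <-> p2))) | (p4 & p5)) <-> ~p2): β-rule — branch into ((p3 -> ((~p3 <-> p5) -> (p5 <-> p2))) | (p4 & p5)), ~p2  //  ~((p3 -> ((~p3 <-> p5) -> (p5 <-> p2))) | (p4 & p5)), ~~p2.
  branch 1 (add ((p3 -> ((~p3 <-> p5) -> (p5 <-> p2))) | (p4 & p5)), ~p2):
    ((p3 -> ((~p3 <-> p5) -> (p5 <-> p2))) | (p4 & p5)): β-rule — branch into (p3 -> ((~p3 <-> p5) -> (p5 <-> p2)))  //  (p4 & p5).
      branch 1.1 (add (p3 -> ((~p3 <-> p5) -> (p5 <-> p2)))):
        (p3 -> ((~p3 <-> p5) -> (p5 <-> p2))): β-rule — branch into ~p3  //  ((~p3 <-> p5) -> (p5 <-> p2)).
          branch 1.1.1 (add ~p3):
            ○ open, literals {p2=F, p3=F}.
          branch 1.1.2 (add ((~p3 <-> p5) -> (p5 <-> p2))):
            ((~p3 <-> p5) -> (p5 <-> p2)): β-rule — branch into ~(~p3 <-> p5)  //  (p5 <-> p2).
              branch 1.1.2.1 (add ~(~p3 <-> p5)):
                ~(~p3 <-> p5): β-rule — branch into ~p3, ~p5  //  ~~p3, p5.
                  branch 1.1.2.1.1 (add ~p3, ~p5):
                    ○ open, literals {p2=F, p3=F, p5=F}.
                  branch 1.1.2.1.2 (add ~~p3, p5):
                    ○ open, literals {p2=F, p3=T, p5=T}.
              branch 1.1.2.2 (add (p5 <-> p2)):
                (p5 <-> p2): β-rule — branch into p5, p2  //  ~p5, ~p2.
                  branch 1.1.2.2.1 (add p5, p2):
                    × closes — contains both p2 and ~p2.
                  branch 1.1.2.2.2 (add ~p5, ~p2):
                    ○ open, literals {p2=F, p5=F}.
      branch 1.2 (add (p4 & p5)):
        (p4 & p5): α-rule — add p4, p5.
        ○ open, literals {p2=F, p4=T, p5=T}.
  branch 2 (add ~((p3 -> ((~p3 <-> p5) -> (p5 <-> p2))) | (p4 & p5)), ~~p2):
    ~((p3 -> ((~p3 <-> p5) -> (p5 <-> p2))) | (p4 & p5)): α-rule — add ~(p3 -> ((~p3 <-> p5) -> (p5 <-> p2))), ~(p4 & p5).
    ~(p3 -> ((~p3 <-> p5) -> (p5 <-> p2))): α-rule — add p3, ~((~p3 <-> p5) -> (p5 <-> p2)).
    ~((~p3 <-> p5) -> (p5 <-> p2)): α-rule — add (~p3 <-> p5), ~(p5 <-> p2).
    ~(p4 & p5): β-rule — branch into ~p4  //  ~p5.
      branch 2.1 (add ~p4):
        (~p3 <-> p5): β-rule — branch into ~p3, p5  //  ~~p3, ~p5.
          branch 2.1.1 (add ~p3, p5):
            × closes — contains both p3 and ~p3.
          branch 2.1.2 (add ~~p3, ~p5):
            ~(p5 <-> p2): β-rule — branch into p5, ~p2  //  ~p5, p2.
              branch 2.1.2.1 (add p5, ~p2):
                × closes — contains both p5 and ~p5.
              branch 2.1.2.2 (add ~p5, p2):
                ○ open, literals {p2=T, p3=T, p4=F, p5=F}.
      branch 2.2 (add ~p5):
        (~p3 <-> p5): β-rule — branch into ~p3, p5  //  ~~p3, ~p5.
          branch 2.2.1 (add ~p3, p5):
            × closes — contains both p3 and ~p3.
          branch 2.2.2 (add ~~p3, ~p5):
            ~(p5 <-> p2): β-rule — branch into p5, ~p2  //  ~p5, p2.
              branch 2.2.2.1 (add p5, ~p2):
                × closes — contains both p5 and ~p5.
              branch 2.2.2.2 (add ~p5, p2):
                ○ open, literals {p2=T, p3=T, p5=F}.
5 branches closed, 7 open.
Each open branch fixes some atoms; the unmentioned ones are free. Counting distinct full assignments: branch {p2=F, p3=F} (p1, p4, p5) contributes 8 new; branch {p2=F, p3=F, p5=F} (p1, p4) contributes 0 new; branch {p2=F, p3=T, p5=T} (p1, p4) contributes 4 new; branch {p2=F, p5=F} (p1, p3, p4) contributes 4 new; branch {p2=F, p4=T, p5=T} (p1, p3) contributes 0 new; branch {p2=T, p3=T, p4=F, p5=F} (p1) contributes 2 new; branch {p2=T, p3=T, p5=F} (p1, p4) contributes 2 new. Total: 20.

20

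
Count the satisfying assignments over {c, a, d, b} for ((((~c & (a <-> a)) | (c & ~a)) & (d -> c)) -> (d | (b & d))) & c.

6

Initial set: {T (((((~c & (a <-> a)) | (c & ~a)) & (d -> c)) -> (d | (b & d))) & c)}.
T (((((~c & (a <-> a)) | (c & ~a)) & (d -> c)) -> (d | (b & d))) & c): α-rule — add T ((((~c & (a <-> a)) | (c & ~a)) & (d -> c)) -> (d | (b & d))), T c.
T ((((~c & (a <-> a)) | (c & ~a)) & (d -> c)) -> (d | (b & d))): β-rule — branch into F (((~c & (a <-> a)) | (c & ~a)) & (d -> c))  //  T (d | (b & d)).
  branch 1 (add F (((~c & (a <-> a)) | (c & ~a)) & (d -> c))):
    F (((~c & (a <-> a)) | (c & ~a)) & (d -> c)): β-rule — branch into F ((~c & (a <-> a)) | (c & ~a))  //  F (d -> c).
      branch 1.1 (add F ((~c & (a <-> a)) | (c & ~a))):
        F ((~c & (a <-> a)) | (c & ~a)): α-rule — add F (~c & (a <-> a)), F (c & ~a).
        F (~c & (a <-> a)): β-rule — branch into F ~c  //  F (a <-> a).
          branch 1.1.1 (add F ~c):
            F (c & ~a): β-rule — branch into F c  //  F ~a.
              branch 1.1.1.1 (add F c):
                × closes — contains both c and ~c.
              branch 1.1.1.2 (add F ~a):
                ○ open, literals {a=1, c=1}.
          branch 1.1.2 (add F (a <-> a)):
            F (c & ~a): β-rule — branch into F c  //  F ~a.
              branch 1.1.2.1 (add F c):
                × closes — contains both c and ~c.
              branch 1.1.2.2 (add F ~a):
                F (a <-> a): β-rule — branch into T a, F a  //  F a, T a.
                  branch 1.1.2.2.1 (add T a, F a):
                    × closes — contains both a and ~a.
                  branch 1.1.2.2.2 (add F a, T a):
                    × closes — contains both a and ~a.
      branch 1.2 (add F (d -> c)):
        F (d -> c): α-rule — add T d, F c.
        × closes — contains both c and ~c.
  branch 2 (add T (d | (b & d))):
    T (d | (b & d)): β-rule — branch into T d  //  T (b & d).
      branch 2.1 (add T d):
        ○ open, literals {c=1, d=1}.
      branch 2.2 (add T (b & d)):
        T (b & d): α-rule — add T b, T d.
        ○ open, literals {b=1, c=1, d=1}.
5 branches closed, 3 open.
Each open branch fixes some atoms; the unmentioned ones are free. Counting distinct full assignments: branch {a=1, c=1} (d, b) contributes 4 new; branch {c=1, d=1} (a, b) contributes 2 new; branch {b=1, c=1, d=1} (a) contributes 0 new. Total: 6.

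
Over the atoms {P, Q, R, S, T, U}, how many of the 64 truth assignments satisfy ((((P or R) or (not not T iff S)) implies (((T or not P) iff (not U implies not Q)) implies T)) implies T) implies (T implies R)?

48

Initial set: {(((((P or R) or (not not T iff S)) implies (((T or not P) iff (not U implies not Q)) implies T)) implies T) implies (T implies R))}.
(((((P or R) or (not not T iff S)) implies (((T or not P) iff (not U implies not Q)) implies T)) implies T) implies (T implies R)): β-rule — branch into not ((((P or R) or (not not T iff S)) implies (((T or not P) iff (not U implies not Q)) implies T)) implies T)  //  (T implies R).
  branch 1 (add not ((((P or R) or (not not T iff S)) implies (((T or not P) iff (not U implies not Q)) implies T)) implies T)):
    not ((((P or R) or (not not T iff S)) implies (((T or not P) iff (not U implies not Q)) implies T)) implies T): α-rule — add (((P or R) or (not not T iff S)) implies (((T or not P) iff (not U implies not Q)) implies T)), not T.
    (((P or R) or (not not T iff S)) implies (((T or not P) iff (not U implies not Q)) implies T)): β-rule — branch into not ((P or R) or (not not T iff S))  //  (((T or not P) iff (not U implies not Q)) implies T).
      branch 1.1 (add not ((P or R) or (not not T iff S))):
        not ((P or R) or (not not T iff S)): α-rule — add not (P or R), not (not not T iff S).
        not (P or R): α-rule — add not P, not R.
        not (not not T iff S): β-rule — branch into not not T, not S  //  not not not T, S.
          branch 1.1.1 (add not not T, not S):
            not not T: drop double negation, giving T.
            × closes — contains both T and not T.
          branch 1.1.2 (add not not not T, S):
            not not not T: drop double negation, giving not T.
            ○ open, literals {P=false, R=false, S=true, T=false}.
      branch 1.2 (add (((T or not P) iff (not U implies not Q)) implies T)):
        (((T or not P) iff (not U implies not Q)) implies T): β-rule — branch into not ((T or not P) iff (not U implies not Q))  //  T.
          branch 1.2.1 (add not ((T or not P) iff (not U implies not Q))):
            not ((T or not P) iff (not U implies not Q)): β-rule — branch into (T or not P), not (not U implies not Q)  //  not (T or not P), (not U implies not Q).
              branch 1.2.1.1 (add (T or not P), not (not U implies not Q)):
                not (not U implies not Q): α-rule — add not U, not not Q.
                (T or not P): β-rule — branch into T  //  not P.
                  branch 1.2.1.1.1 (add T):
                    × closes — contains both T and not T.
                  branch 1.2.1.1.2 (add not P):
                    ○ open, literals {P=false, Q=true, T=false, U=false}.
              branch 1.2.1.2 (add not (T or not P), (not U implies not Q)):
                not (T or not P): α-rule — add not T, not not P.
                (not U implies not Q): β-rule — branch into not not U  //  not Q.
                  branch 1.2.1.2.1 (add not not U):
                    ○ open, literals {P=true, T=false, U=true}.
                  branch 1.2.1.2.2 (add not Q):
                    ○ open, literals {P=true, Q=false, T=false}.
          branch 1.2.2 (add T):
            × closes — contains both T and not T.
  branch 2 (add (T implies R)):
    (T implies R): β-rule — branch into not T  //  R.
      branch 2.1 (add not T):
        ○ open, literals {T=false}.
      branch 2.2 (add R):
        ○ open, literals {R=true}.
3 branches closed, 6 open.
Each open branch fixes some atoms; the unmentioned ones are free. Counting distinct full assignments: branch {P=false, R=false, S=true, T=false} (Q, U) contributes 4 new; branch {P=false, Q=true, T=false, U=false} (R, S) contributes 3 new; branch {P=true, T=false, U=true} (Q, R, S) contributes 8 new; branch {P=true, Q=false, T=false} (R, S, U) contributes 4 new; branch {T=false} (P, Q, R, S, U) contributes 13 new; branch {R=true} (P, Q, S, T, U) contributes 16 new. Total: 48.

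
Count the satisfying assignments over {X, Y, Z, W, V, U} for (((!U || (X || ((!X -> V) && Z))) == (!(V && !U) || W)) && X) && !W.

Initial set: {((((!U || (X || ((!X -> V) && Z))) == (!(V && !U) || W)) && X) && !W)}.
((((!U || (X || ((!X -> V) && Z))) == (!(V && !U) || W)) && X) && !W): α-rule — add (((!U || (X || ((!X -> V) && Z))) == (!(V && !U) || W)) && X), !W.
(((!U || (X || ((!X -> V) && Z))) == (!(V && !U) || W)) && X): α-rule — add ((!U || (X || ((!X -> V) && Z))) == (!(V && !U) || W)), X.
((!U || (X || ((!X -> V) && Z))) == (!(V && !U) || W)): β-rule — branch into (!U || (X || ((!X -> V) && Z))), (!(V && !U) || W)  //  !(!U || (X || ((!X -> V) && Z))), !(!(V && !U) || W).
  branch 1 (add (!U || (X || ((!X -> V) && Z))), (!(V && !U) || W)):
    (!U || (X || ((!X -> V) && Z))): β-rule — branch into !U  //  (X || ((!X -> V) && Z)).
      branch 1.1 (add !U):
        (!(V && !U) || W): β-rule — branch into !(V && !U)  //  W.
          branch 1.1.1 (add !(V && !U)):
            !(V && !U): β-rule — branch into !V  //  !!U.
              branch 1.1.1.1 (add !V):
                ○ open, literals {U=false, V=false, W=false, X=true}.
              branch 1.1.1.2 (add !!U):
                × closes — contains both U and !U.
          branch 1.1.2 (add W):
            × closes — contains both W and !W.
      branch 1.2 (add (X || ((!X -> V) && Z))):
        (!(V && !U) || W): β-rule — branch into !(V && !U)  //  W.
          branch 1.2.1 (add !(V && !U)):
            (X || ((!X -> V) && Z)): β-rule — branch into X  //  ((!X -> V) && Z).
              branch 1.2.1.1 (add X):
                !(V && !U): β-rule — branch into !V  //  !!U.
                  branch 1.2.1.1.1 (add !V):
                    ○ open, literals {V=false, W=false, X=true}.
                  branch 1.2.1.1.2 (add !!U):
                    ○ open, literals {U=true, W=false, X=true}.
              branch 1.2.1.2 (add ((!X -> V) && Z)):
                ((!X -> V) && Z): α-rule — add (!X -> V), Z.
                !(V && !U): β-rule — branch into !V  //  !!U.
                  branch 1.2.1.2.1 (add !V):
                    (!X -> V): β-rule — branch into !!X  //  V.
                      branch 1.2.1.2.1.1 (add !!X):
                        ○ open, literals {V=false, W=false, X=true, Z=true}.
                      branch 1.2.1.2.1.2 (add V):
                        × closes — contains both V and !V.
                  branch 1.2.1.2.2 (add !!U):
                    (!X -> V): β-rule — branch into !!X  //  V.
                      branch 1.2.1.2.2.1 (add !!X):
                        ○ open, literals {U=true, W=false, X=true, Z=true}.
                      branch 1.2.1.2.2.2 (add V):
                        ○ open, literals {U=true, V=true, W=false, X=true, Z=true}.
          branch 1.2.2 (add W):
            × closes — contains both W and !W.
  branch 2 (add !(!U || (X || ((!X -> V) && Z))), !(!(V && !U) || W)):
    !(!U || (X || ((!X -> V) && Z))): α-rule — add !!U, !(X || ((!X -> V) && Z)).
    !(!(V && !U) || W): α-rule — add !!(V && !U), !W.
    !(X || ((!X -> V) && Z)): α-rule — add !X, !((!X -> V) && Z).
    × closes — contains both X and !X.
5 branches closed, 6 open.
Each open branch fixes some atoms; the unmentioned ones are free. Counting distinct full assignments: branch {U=false, V=false, W=false, X=true} (Y, Z) contributes 4 new; branch {V=false, W=false, X=true} (Y, Z, U) contributes 4 new; branch {U=true, W=false, X=true} (Y, Z, V) contributes 4 new; branch {V=false, W=false, X=true, Z=true} (Y, U) contributes 0 new; branch {U=true, W=false, X=true, Z=true} (Y, V) contributes 0 new; branch {U=true, V=true, W=false, X=true, Z=true} (Y) contributes 0 new. Total: 12.

12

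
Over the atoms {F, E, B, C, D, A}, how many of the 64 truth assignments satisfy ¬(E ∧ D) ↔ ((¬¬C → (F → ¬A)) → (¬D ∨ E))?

Initial set: {T (¬(E ∧ D) ↔ ((¬¬C → (F → ¬A)) → (¬D ∨ E)))}.
T (¬(E ∧ D) ↔ ((¬¬C → (F → ¬A)) → (¬D ∨ E))): β-rule — branch into T ¬(E ∧ D), T ((¬¬C → (F → ¬A)) → (¬D ∨ E))  //  F ¬(E ∧ D), F ((¬¬C → (F → ¬A)) → (¬D ∨ E)).
  branch 1 (add T ¬(E ∧ D), T ((¬¬C → (F → ¬A)) → (¬D ∨ E))):
    T ¬(E ∧ D): β-rule — branch into F E  //  F D.
      branch 1.1 (add F E):
        T ((¬¬C → (F → ¬A)) → (¬D ∨ E)): β-rule — branch into F (¬¬C → (F → ¬A))  //  T (¬D ∨ E).
          branch 1.1.1 (add F (¬¬C → (F → ¬A))):
            F (¬¬C → (F → ¬A)): α-rule — add T ¬¬C, F (F → ¬A).
            T ¬¬C: drop double negation, giving T C.
            F (F → ¬A): α-rule — add T F, F ¬A.
            ○ open, literals {A=true, C=true, E=false, F=true}.
          branch 1.1.2 (add T (¬D ∨ E)):
            T (¬D ∨ E): β-rule — branch into T ¬D  //  T E.
              branch 1.1.2.1 (add T ¬D):
                ○ open, literals {D=false, E=false}.
              branch 1.1.2.2 (add T E):
                × closes — contains both E and ¬E.
      branch 1.2 (add F D):
        T ((¬¬C → (F → ¬A)) → (¬D ∨ E)): β-rule — branch into F (¬¬C → (F → ¬A))  //  T (¬D ∨ E).
          branch 1.2.1 (add F (¬¬C → (F → ¬A))):
            F (¬¬C → (F → ¬A)): α-rule — add T ¬¬C, F (F → ¬A).
            T ¬¬C: drop double negation, giving T C.
            F (F → ¬A): α-rule — add T F, F ¬A.
            ○ open, literals {A=true, C=true, D=false, F=true}.
          branch 1.2.2 (add T (¬D ∨ E)):
            T (¬D ∨ E): β-rule — branch into T ¬D  //  T E.
              branch 1.2.2.1 (add T ¬D):
                ○ open, literals {D=false}.
              branch 1.2.2.2 (add T E):
                ○ open, literals {D=false, E=true}.
  branch 2 (add F ¬(E ∧ D), F ((¬¬C → (F → ¬A)) → (¬D ∨ E))):
    F ¬(E ∧ D): α-rule — add T E, T D.
    F ((¬¬C → (F → ¬A)) → (¬D ∨ E)): α-rule — add T (¬¬C → (F → ¬A)), F (¬D ∨ E).
    F (¬D ∨ E): α-rule — add F ¬D, F E.
    × closes — contains both E and ¬E.
2 branches closed, 5 open.
Each open branch fixes some atoms; the unmentioned ones are free. Counting distinct full assignments: branch {A=true, C=true, E=false, F=true} (B, D) contributes 4 new; branch {D=false, E=false} (F, B, C, A) contributes 14 new; branch {A=true, C=true, D=false, F=true} (E, B) contributes 2 new; branch {D=false} (F, E, B, C, A) contributes 14 new; branch {D=false, E=true} (F, B, C, A) contributes 0 new. Total: 34.

34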